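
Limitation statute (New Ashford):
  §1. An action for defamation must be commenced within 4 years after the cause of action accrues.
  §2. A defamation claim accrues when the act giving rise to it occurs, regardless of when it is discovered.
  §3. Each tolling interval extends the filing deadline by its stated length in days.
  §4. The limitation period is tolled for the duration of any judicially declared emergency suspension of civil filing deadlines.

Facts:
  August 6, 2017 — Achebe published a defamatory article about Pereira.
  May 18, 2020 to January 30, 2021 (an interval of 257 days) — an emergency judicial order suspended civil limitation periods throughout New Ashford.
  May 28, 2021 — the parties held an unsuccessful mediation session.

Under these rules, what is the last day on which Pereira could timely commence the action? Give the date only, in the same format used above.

April 20, 2022

The cause of action accrued on August 6, 2017, the date of the act.
The untolled deadline — 4 years after August 6, 2017 — is August 6, 2021.
Because the emergency suspension of filing deadlines ran from May 18, 2020 to January 30, 2021, the deadline is extended by 257 days to April 20, 2022.
None of the other events listed affects the running of the period under the stated rules.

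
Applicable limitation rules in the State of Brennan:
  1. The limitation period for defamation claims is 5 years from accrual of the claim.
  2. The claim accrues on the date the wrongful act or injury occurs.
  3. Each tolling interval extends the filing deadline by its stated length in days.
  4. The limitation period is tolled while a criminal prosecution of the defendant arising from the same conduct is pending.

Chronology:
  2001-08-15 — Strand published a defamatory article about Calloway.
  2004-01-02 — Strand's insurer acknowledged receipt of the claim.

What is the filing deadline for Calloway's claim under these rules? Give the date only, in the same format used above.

The claim accrued on 2001-08-15, the date of the act.
Adding the 5 years base period to 2001-08-15 gives a deadline of 2006-08-15, before any tolling.
None of the other events listed affects the running of the period under the stated rules.

2006-08-15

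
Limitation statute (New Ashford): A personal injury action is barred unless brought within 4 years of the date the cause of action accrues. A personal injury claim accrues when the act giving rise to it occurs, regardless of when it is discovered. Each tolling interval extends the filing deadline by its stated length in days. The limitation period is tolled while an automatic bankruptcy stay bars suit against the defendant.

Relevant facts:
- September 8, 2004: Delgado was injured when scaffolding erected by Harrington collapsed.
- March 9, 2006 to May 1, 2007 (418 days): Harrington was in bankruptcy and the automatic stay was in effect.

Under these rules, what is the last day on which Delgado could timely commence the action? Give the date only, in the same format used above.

The claim accrued on September 8, 2004, when the wrongful act occurred.
The untolled deadline — 4 years after September 8, 2004 — is September 8, 2008.
The period was tolled for 418 days by the automatic bankruptcy stay (March 9, 2006 to May 1, 2007), pushing the deadline to October 31, 2009.

October 31, 2009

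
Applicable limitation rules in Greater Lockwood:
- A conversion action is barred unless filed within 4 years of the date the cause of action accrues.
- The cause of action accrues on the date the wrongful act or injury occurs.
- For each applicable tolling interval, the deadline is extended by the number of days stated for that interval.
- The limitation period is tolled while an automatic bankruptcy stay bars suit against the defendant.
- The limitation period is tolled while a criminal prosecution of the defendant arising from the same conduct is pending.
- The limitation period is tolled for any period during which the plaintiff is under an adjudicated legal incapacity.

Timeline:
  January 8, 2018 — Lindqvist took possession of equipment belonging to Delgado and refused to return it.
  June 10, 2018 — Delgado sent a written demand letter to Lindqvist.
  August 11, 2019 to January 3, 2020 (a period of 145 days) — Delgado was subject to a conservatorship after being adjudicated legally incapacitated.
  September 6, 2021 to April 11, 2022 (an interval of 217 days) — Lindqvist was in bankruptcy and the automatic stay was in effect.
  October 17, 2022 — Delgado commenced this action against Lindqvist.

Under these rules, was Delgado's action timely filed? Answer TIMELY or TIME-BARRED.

TIMELY

The limitation period began to run on January 8, 2018.
4 years from January 8, 2018 is January 8, 2022.
The plaintiff's legal incapacity from August 11, 2019 to January 3, 2020 tolled the period for 145 days, extending the deadline to June 2, 2022.
The period was tolled for 217 days by the automatic bankruptcy stay (September 6, 2021 to April 11, 2022), pushing the deadline to January 5, 2023.
The other events in the timeline have no effect on the limitation period under the stated rules.
The October 17, 2022 filing precedes the January 5, 2023 deadline; the claim is timely.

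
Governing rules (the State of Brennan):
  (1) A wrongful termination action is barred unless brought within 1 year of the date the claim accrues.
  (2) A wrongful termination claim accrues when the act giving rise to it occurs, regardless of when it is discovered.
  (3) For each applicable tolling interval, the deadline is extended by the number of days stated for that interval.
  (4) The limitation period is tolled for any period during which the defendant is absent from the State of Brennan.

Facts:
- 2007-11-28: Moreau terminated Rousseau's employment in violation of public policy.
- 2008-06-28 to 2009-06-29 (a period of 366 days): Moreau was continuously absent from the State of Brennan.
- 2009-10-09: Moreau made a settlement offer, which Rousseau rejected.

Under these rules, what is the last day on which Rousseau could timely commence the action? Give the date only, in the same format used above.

2009-11-29

The claim accrued on 2007-11-28, the date of the act.
The untolled deadline — 1 year after 2007-11-28 — is 2008-11-28.
Because the defendant's absence from the jurisdiction ran from 2008-06-28 to 2009-06-29, the deadline is extended by 366 days to 2009-11-29.
The other events in the timeline have no effect on the limitation period under the stated rules.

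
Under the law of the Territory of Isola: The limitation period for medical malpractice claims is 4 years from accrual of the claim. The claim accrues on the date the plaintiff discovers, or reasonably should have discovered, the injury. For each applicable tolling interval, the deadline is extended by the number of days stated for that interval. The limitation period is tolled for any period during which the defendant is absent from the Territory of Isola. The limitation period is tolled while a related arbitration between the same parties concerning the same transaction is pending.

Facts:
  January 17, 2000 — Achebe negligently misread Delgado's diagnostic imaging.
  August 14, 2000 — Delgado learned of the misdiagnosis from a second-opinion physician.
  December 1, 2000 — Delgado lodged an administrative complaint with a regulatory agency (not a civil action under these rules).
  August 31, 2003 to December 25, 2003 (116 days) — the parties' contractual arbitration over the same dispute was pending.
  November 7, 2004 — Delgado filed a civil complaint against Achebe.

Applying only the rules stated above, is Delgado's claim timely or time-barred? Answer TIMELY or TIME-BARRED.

Under the discovery rule, the claim accrued on August 14, 2000, when Delgado discovered the injury — not on the January 17, 2000 date of the underlying act.
The untolled deadline — 4 years after August 14, 2000 — is August 14, 2004.
Because the pending related arbitration ran from August 31, 2003 to December 25, 2003, the deadline is extended by 116 days to December 8, 2004.
None of the other events listed affects the running of the period under the stated rules.
The November 7, 2004 filing precedes the December 8, 2004 deadline; the claim is timely.

TIMELY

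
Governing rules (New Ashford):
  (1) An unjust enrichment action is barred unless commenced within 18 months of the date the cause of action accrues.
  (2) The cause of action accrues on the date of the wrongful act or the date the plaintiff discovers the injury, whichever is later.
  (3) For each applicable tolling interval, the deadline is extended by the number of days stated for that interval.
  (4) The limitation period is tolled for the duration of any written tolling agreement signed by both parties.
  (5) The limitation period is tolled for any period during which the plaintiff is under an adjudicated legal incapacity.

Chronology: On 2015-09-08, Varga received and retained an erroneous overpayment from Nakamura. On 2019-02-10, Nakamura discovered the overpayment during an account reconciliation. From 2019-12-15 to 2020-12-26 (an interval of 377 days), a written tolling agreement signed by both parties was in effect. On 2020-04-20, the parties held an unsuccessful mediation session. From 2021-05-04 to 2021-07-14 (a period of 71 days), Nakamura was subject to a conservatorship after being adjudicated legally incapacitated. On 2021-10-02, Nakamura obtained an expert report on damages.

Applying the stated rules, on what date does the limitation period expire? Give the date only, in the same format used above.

2021-11-01

The claim accrued on 2019-02-10 — the later of the 2015-09-08 act and the 2019-02-10 discovery.
The untolled deadline — 18 months after 2019-02-10 — is 2020-08-10.
The period was tolled for 377 days by the written tolling agreement (2019-12-15 to 2020-12-26), pushing the deadline to 2021-08-22.
Because the plaintiff's legal incapacity ran from 2021-05-04 to 2021-07-14, the deadline is extended by 71 days to 2021-11-01.
Nothing else in the chronology tolls or restarts the period.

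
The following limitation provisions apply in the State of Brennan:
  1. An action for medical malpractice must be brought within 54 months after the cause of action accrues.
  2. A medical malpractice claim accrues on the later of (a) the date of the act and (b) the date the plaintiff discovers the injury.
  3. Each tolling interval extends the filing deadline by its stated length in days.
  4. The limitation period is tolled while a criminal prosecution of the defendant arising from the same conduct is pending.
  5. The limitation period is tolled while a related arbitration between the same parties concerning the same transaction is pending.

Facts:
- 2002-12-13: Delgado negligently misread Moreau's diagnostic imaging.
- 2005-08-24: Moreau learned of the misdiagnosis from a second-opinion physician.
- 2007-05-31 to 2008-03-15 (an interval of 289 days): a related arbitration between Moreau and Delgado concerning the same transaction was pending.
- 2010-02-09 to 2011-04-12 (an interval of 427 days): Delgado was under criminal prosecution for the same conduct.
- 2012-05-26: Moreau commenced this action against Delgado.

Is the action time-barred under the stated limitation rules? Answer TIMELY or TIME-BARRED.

The claim accrued on 2005-08-24 — the later of the 2002-12-13 act and the 2005-08-24 discovery.
Adding the 54 months base period to 2005-08-24 gives a deadline of 2010-02-24, before any tolling.
Because the pending related arbitration ran from 2007-05-31 to 2008-03-15, the deadline is extended by 289 days to 2010-12-10.
Because the pending criminal prosecution ran from 2010-02-09 to 2011-04-12, the deadline is extended by 427 days to 2012-02-10.
Moreau filed on 2012-05-26, after the 2012-02-10 deadline, so the action is time-barred.

TIME-BARRED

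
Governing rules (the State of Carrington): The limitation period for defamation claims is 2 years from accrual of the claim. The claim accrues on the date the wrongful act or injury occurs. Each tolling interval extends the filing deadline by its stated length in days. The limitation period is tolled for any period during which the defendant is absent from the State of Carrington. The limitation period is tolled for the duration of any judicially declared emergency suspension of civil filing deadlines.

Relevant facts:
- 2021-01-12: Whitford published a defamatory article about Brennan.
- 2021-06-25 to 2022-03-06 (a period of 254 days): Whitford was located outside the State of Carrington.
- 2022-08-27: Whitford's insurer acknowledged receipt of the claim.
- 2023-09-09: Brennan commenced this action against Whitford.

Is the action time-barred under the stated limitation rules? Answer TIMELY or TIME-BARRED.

TIMELY

The claim accrued on 2021-01-12, the date of the act.
The untolled deadline — 2 years after 2021-01-12 — is 2023-01-12.
The period was tolled for 254 days by the defendant's absence from the jurisdiction (2021-06-25 to 2022-03-06), pushing the deadline to 2023-09-23.
Nothing else in the chronology tolls or restarts the period.
Brennan filed on 2023-09-09, before the 2023-09-23 deadline, so the action is timely.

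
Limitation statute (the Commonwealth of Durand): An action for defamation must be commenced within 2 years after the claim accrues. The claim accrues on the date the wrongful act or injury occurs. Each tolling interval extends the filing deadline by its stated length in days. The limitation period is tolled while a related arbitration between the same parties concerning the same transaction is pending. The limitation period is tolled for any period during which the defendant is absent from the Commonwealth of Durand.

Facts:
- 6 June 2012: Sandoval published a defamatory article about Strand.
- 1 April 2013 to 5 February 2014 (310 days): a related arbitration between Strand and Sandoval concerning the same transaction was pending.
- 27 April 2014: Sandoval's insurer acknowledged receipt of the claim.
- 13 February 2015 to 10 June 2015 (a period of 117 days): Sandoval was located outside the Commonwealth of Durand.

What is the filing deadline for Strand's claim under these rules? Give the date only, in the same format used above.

7 August 2015

The limitation period began to run on 6 June 2012.
The untolled deadline — 2 years after 6 June 2012 — is 6 June 2014.
The period was tolled for 310 days by the pending related arbitration (1 April 2013 to 5 February 2014), pushing the deadline to 12 April 2015.
The period was tolled for 117 days by the defendant's absence from the jurisdiction (13 February 2015 to 10 June 2015), pushing the deadline to 7 August 2015.
Nothing else in the chronology tolls or restarts the period.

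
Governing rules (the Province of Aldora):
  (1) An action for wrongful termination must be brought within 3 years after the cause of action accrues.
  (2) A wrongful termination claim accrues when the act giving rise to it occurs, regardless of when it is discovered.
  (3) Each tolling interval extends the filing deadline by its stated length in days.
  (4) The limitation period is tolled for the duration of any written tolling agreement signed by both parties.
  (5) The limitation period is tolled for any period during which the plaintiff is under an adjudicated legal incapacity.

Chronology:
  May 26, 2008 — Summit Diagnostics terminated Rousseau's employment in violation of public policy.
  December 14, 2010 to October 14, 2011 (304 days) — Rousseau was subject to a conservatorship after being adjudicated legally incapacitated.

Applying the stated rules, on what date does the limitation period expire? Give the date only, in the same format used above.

March 25, 2012

The claim accrued on May 26, 2008, when the wrongful act occurred.
Adding the 3 years base period to May 26, 2008 gives a deadline of May 26, 2011, before any tolling.
The period was tolled for 304 days by the plaintiff's legal incapacity (December 14, 2010 to October 14, 2011), pushing the deadline to March 25, 2012.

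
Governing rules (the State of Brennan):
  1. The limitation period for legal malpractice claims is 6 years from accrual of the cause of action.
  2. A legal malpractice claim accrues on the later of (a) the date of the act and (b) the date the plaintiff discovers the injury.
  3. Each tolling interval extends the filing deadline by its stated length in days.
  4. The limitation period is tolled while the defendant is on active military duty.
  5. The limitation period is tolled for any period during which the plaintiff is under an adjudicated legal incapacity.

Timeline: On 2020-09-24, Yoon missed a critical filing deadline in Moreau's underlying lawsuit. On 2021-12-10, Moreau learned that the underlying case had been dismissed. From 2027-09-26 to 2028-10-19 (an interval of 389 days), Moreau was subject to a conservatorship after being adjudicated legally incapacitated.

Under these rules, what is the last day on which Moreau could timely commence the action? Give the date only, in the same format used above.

Taking the later of the act (2020-09-24) and discovery (2021-12-10), the claim accrued on 2021-12-10.
The untolled deadline — 6 years after 2021-12-10 — is 2027-12-10.
The period was tolled for 389 days by the plaintiff's legal incapacity (2027-09-26 to 2028-10-19), pushing the deadline to 2029-01-02.

2029-01-02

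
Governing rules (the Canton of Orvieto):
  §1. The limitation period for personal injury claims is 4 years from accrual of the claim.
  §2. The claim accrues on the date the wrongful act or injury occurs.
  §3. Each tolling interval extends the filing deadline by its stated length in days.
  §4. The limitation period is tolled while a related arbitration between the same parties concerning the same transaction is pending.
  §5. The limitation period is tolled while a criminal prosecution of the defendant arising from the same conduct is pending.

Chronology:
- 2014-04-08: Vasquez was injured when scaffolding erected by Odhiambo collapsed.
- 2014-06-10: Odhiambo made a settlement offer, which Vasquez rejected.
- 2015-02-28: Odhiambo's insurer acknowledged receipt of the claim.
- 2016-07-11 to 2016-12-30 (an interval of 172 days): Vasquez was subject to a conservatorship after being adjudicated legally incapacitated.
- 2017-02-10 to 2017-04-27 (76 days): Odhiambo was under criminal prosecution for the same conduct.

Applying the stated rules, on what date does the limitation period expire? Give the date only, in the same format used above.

The limitation period began to run on 2014-04-08.
Adding the 4 years base period to 2014-04-08 gives a deadline of 2018-04-08, before any tolling.
The pending criminal prosecution from 2017-02-10 to 2017-04-27 tolled the period for 76 days, extending the deadline to 2018-06-23.
No stated provision tolls the period for the plaintiff's incapacity, so the interval from 2016-07-11 to 2016-12-30 has no effect on the deadline.
The other events in the timeline have no effect on the limitation period under the stated rules.

2018-06-23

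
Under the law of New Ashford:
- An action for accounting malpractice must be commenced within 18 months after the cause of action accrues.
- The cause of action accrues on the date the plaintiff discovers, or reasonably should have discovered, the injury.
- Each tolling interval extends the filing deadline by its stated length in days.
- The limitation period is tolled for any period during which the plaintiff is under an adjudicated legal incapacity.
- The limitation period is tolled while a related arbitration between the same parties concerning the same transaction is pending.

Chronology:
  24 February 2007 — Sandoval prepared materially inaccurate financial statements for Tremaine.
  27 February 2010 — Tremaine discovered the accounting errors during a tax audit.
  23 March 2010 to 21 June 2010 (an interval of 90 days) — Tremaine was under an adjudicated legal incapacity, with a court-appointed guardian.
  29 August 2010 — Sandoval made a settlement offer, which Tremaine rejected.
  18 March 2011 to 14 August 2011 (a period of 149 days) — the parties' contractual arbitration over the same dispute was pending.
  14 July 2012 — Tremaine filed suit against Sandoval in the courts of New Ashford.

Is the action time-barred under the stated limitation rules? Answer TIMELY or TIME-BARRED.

Under the discovery rule, the claim accrued on 27 February 2010, when Tremaine discovered the injury — not on the 24 February 2007 date of the underlying act.
The untolled deadline — 18 months after 27 February 2010 — is 27 August 2011.
The plaintiff's legal incapacity from 23 March 2010 to 21 June 2010 tolled the period for 90 days, extending the deadline to 25 November 2011.
The period was tolled for 149 days by the pending related arbitration (18 March 2011 to 14 August 2011), pushing the deadline to 22 April 2012.
The other events in the timeline have no effect on the limitation period under the stated rules.
The 14 July 2012 filing falls after the 22 April 2012 deadline; the claim is time-barred.

TIME-BARRED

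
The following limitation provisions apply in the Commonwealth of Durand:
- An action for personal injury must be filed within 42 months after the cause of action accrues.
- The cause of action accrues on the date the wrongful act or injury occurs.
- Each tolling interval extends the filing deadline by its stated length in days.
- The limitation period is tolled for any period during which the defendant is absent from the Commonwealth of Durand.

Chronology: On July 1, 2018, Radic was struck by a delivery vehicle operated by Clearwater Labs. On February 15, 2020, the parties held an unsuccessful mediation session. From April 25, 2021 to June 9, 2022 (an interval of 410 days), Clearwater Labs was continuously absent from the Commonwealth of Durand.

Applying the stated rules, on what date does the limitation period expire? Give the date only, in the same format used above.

The cause of action accrued on July 1, 2018, the date of the act.
Adding the 42 months base period to July 1, 2018 gives a deadline of January 1, 2022, before any tolling.
The period was tolled for 410 days by the defendant's absence from the jurisdiction (April 25, 2021 to June 9, 2022), pushing the deadline to February 15, 2023.
Nothing else in the chronology tolls or restarts the period.

February 15, 2023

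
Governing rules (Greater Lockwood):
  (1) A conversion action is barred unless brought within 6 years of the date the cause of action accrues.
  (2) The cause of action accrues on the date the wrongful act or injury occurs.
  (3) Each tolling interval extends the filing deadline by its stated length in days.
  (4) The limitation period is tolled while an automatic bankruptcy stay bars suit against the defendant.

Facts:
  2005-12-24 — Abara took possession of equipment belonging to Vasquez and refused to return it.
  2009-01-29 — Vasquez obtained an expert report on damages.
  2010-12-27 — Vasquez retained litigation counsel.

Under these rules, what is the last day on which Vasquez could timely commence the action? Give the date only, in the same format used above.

2011-12-24

The limitation period began to run on 2005-12-24.
The untolled deadline — 6 years after 2005-12-24 — is 2011-12-24.
None of the other events listed affects the running of the period under the stated rules.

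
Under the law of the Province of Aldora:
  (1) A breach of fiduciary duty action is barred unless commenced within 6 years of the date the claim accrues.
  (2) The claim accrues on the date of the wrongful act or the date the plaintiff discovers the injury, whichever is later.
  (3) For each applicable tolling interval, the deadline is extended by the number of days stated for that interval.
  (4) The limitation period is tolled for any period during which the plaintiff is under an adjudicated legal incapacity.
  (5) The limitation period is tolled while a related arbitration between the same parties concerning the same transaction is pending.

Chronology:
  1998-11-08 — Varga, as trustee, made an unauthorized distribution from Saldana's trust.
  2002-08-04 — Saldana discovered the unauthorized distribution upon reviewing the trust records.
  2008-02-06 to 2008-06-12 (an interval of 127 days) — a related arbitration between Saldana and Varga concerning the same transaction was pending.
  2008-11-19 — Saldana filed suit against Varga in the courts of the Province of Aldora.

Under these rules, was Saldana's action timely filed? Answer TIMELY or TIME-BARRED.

Taking the later of the act (1998-11-08) and discovery (2002-08-04), the claim accrued on 2002-08-04.
The untolled deadline — 6 years after 2002-08-04 — is 2008-08-04.
The period was tolled for 127 days by the pending related arbitration (2008-02-06 to 2008-06-12), pushing the deadline to 2008-12-09.
Filing on 2008-11-19 beat the 2008-12-09 deadline — the action is timely.

TIMELY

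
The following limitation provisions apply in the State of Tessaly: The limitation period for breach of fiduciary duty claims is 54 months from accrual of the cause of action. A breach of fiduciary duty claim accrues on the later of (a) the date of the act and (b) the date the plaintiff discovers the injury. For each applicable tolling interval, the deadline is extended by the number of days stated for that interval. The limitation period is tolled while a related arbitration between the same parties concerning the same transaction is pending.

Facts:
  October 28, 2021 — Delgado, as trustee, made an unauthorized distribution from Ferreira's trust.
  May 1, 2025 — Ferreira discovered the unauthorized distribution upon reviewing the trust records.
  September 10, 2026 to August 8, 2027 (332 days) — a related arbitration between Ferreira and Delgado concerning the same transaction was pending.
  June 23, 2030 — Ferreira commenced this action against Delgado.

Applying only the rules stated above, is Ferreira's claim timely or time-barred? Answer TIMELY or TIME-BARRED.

TIMELY

The claim accrued on May 1, 2025 — the later of the October 28, 2021 act and the May 1, 2025 discovery.
54 months from May 1, 2025 is November 1, 2029.
Because the pending related arbitration ran from September 10, 2026 to August 8, 2027, the deadline is extended by 332 days to September 29, 2030.
Filing on June 23, 2030 beat the September 29, 2030 deadline — the action is timely.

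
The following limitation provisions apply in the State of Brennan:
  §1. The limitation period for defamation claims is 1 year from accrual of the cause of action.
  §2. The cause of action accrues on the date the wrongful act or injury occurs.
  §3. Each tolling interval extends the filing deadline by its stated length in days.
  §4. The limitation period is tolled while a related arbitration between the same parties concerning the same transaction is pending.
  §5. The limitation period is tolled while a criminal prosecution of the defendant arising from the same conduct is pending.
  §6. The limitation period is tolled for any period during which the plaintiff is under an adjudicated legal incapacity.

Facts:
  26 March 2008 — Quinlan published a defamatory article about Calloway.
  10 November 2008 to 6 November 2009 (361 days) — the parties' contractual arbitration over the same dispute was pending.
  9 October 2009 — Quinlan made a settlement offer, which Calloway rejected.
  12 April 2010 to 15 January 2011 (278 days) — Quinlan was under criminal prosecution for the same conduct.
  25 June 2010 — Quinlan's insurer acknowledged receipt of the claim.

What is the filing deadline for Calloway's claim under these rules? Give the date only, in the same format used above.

22 March 2010

The limitation period began to run on 26 March 2008.
1 year from 26 March 2008 is 26 March 2009.
Because the pending related arbitration ran from 10 November 2008 to 6 November 2009, the deadline is extended by 361 days to 22 March 2010.
The pending criminal prosecution starting 12 April 2010 came too late — the period had run on 22 March 2010 — and so does not extend the deadline.
Nothing else in the chronology tolls or restarts the period.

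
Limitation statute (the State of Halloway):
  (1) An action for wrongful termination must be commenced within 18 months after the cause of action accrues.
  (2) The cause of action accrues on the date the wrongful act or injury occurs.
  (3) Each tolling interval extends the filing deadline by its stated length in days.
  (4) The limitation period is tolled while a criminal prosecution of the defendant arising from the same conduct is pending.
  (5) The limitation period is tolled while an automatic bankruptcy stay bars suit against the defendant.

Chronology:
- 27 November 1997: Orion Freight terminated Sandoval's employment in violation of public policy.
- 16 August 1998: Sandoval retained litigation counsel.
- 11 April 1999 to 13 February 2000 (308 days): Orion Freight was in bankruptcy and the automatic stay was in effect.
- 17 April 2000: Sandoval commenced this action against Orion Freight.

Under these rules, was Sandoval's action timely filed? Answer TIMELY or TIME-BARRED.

The cause of action accrued on 27 November 1997, the date of the act.
Adding the 18 months base period to 27 November 1997 gives a deadline of 27 May 1999, before any tolling.
The automatic bankruptcy stay from 11 April 1999 to 13 February 2000 tolled the period for 308 days, extending the deadline to 30 March 2000.
Nothing else in the chronology tolls or restarts the period.
The 17 April 2000 filing falls after the 30 March 2000 deadline; the claim is time-barred.

TIME-BARRED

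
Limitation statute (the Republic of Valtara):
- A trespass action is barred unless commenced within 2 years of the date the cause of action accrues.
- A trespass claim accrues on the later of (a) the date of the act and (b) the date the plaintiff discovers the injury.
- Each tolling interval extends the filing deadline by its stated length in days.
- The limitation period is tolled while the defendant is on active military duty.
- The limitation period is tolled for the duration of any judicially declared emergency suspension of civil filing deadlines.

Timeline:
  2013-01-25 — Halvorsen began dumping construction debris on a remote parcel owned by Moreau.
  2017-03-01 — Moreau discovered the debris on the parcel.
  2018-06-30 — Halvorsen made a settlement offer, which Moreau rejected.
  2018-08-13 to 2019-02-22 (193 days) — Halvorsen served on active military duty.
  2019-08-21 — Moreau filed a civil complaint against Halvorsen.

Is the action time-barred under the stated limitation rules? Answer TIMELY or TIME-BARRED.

TIMELY

Because discovery on 2017-03-01 post-dates the 2013-01-25 act, accrual under the later-of rule falls on 2017-03-01.
2 years from 2017-03-01 is 2019-03-01.
The defendant's active military service from 2018-08-13 to 2019-02-22 tolled the period for 193 days, extending the deadline to 2019-09-10.
None of the other events listed affects the running of the period under the stated rules.
Moreau filed on 2019-08-21, before the 2019-09-10 deadline, so the action is timely.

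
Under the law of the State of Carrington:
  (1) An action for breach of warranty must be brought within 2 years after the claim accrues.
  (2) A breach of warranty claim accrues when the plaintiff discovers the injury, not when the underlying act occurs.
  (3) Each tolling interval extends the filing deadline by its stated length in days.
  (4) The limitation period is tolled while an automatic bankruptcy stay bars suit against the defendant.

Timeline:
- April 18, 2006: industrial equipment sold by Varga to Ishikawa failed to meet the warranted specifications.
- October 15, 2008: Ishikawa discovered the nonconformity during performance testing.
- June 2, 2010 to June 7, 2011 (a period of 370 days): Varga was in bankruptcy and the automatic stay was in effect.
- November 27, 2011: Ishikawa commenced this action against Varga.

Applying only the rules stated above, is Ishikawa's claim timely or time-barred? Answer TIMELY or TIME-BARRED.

Accrual is tied to discovery, so the period began on October 15, 2008 rather than on April 18, 2006 when the act occurred.
Adding the 2 years base period to October 15, 2008 gives a deadline of October 15, 2010, before any tolling.
The automatic bankruptcy stay from June 2, 2010 to June 7, 2011 tolled the period for 370 days, extending the deadline to October 20, 2011.
The November 27, 2011 filing falls after the October 20, 2011 deadline; the claim is time-barred.

TIME-BARRED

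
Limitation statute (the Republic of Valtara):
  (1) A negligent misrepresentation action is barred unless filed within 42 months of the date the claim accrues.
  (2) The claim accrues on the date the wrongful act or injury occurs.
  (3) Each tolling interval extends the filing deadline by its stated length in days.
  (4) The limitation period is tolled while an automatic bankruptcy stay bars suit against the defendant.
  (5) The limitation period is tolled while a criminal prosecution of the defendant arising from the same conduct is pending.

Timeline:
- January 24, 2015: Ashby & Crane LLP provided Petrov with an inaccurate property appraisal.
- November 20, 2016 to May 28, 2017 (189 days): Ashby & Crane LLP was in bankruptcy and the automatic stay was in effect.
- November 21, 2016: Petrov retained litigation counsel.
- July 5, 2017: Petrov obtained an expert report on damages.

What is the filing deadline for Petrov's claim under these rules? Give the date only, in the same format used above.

The limitation period began to run on January 24, 2015.
Adding the 42 months base period to January 24, 2015 gives a deadline of July 24, 2018, before any tolling.
Because the automatic bankruptcy stay ran from November 20, 2016 to May 28, 2017, the deadline is extended by 189 days to January 29, 2019.
The other events in the timeline have no effect on the limitation period under the stated rules.

January 29, 2019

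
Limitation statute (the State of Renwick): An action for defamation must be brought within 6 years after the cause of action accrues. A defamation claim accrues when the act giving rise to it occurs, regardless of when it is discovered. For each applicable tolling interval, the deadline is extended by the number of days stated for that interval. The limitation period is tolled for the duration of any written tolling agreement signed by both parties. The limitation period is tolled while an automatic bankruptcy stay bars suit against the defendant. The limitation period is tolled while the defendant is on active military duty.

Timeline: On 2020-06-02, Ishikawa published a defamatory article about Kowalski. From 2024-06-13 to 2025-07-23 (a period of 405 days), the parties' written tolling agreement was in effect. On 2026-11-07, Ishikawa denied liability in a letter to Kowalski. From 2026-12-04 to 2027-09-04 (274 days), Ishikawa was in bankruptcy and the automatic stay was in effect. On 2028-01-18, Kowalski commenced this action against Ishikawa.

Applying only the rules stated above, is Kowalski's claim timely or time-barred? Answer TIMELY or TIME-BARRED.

The claim accrued on 2020-06-02, when the wrongful act occurred.
The untolled deadline — 6 years after 2020-06-02 — is 2026-06-02.
The period was tolled for 405 days by the written tolling agreement (2024-06-13 to 2025-07-23), pushing the deadline to 2027-07-12.
The automatic bankruptcy stay from 2026-12-04 to 2027-09-04 tolled the period for 274 days, extending the deadline to 2028-04-11.
The other events in the timeline have no effect on the limitation period under the stated rules.
Filing on 2028-01-18 beat the 2028-04-11 deadline — the action is timely.

TIMELY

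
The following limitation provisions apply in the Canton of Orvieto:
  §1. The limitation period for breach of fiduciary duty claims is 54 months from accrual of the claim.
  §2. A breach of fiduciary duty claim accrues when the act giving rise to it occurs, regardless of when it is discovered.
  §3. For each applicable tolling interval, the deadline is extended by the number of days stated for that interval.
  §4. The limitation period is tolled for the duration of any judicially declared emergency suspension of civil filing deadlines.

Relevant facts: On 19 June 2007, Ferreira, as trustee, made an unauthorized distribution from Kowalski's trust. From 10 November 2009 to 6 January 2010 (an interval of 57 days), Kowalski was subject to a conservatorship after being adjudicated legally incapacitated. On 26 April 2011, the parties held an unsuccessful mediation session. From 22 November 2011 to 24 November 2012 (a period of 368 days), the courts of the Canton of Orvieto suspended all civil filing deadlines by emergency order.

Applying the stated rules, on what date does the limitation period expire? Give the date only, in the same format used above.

21 December 2012

The claim accrued on 19 June 2007, when the wrongful act occurred.
54 months from 19 June 2007 is 19 December 2011.
The emergency suspension of filing deadlines from 22 November 2011 to 24 November 2012 tolled the period for 368 days, extending the deadline to 21 December 2012.
The plaintiff's legal incapacity from 10 November 2009 to 6 January 2010 does not toll the period, because no stated rule makes the plaintiff's incapacity a tolling event.
None of the other events listed affects the running of the period under the stated rules.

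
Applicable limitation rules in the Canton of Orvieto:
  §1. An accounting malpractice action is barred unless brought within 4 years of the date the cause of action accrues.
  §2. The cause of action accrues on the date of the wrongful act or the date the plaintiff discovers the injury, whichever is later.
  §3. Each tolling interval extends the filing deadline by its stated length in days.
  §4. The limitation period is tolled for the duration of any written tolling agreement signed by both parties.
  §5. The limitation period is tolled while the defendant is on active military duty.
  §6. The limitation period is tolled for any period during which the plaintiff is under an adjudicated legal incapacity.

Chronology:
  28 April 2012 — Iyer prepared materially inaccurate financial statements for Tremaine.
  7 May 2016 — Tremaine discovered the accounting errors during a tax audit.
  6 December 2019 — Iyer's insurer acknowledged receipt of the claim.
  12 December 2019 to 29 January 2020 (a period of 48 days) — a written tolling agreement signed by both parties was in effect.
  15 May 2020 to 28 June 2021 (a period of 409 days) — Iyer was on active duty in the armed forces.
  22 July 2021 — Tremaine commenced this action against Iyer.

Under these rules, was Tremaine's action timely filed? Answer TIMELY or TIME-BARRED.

Taking the later of the act (28 April 2012) and discovery (7 May 2016), the claim accrued on 7 May 2016.
4 years from 7 May 2016 is 7 May 2020.
Because the written tolling agreement ran from 12 December 2019 to 29 January 2020, the deadline is extended by 48 days to 24 June 2020.
Because the defendant's active military service ran from 15 May 2020 to 28 June 2021, the deadline is extended by 409 days to 7 August 2021.
None of the other events listed affects the running of the period under the stated rules.
Tremaine filed on 22 July 2021, before the 7 August 2021 deadline, so the action is timely.

TIMELY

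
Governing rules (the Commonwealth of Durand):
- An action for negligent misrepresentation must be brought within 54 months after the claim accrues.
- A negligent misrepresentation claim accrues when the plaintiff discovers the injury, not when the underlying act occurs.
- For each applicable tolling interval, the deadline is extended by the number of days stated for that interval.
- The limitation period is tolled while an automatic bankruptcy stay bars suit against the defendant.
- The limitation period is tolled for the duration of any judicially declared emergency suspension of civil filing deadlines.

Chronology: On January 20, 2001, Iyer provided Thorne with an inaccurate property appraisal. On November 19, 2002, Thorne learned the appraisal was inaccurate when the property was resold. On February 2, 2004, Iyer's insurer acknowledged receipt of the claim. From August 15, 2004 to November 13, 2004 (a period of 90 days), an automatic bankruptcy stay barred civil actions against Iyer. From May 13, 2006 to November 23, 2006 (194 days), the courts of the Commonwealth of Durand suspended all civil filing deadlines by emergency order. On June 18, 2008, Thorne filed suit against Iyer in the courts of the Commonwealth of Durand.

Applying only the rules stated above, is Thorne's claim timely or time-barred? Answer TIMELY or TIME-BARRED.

The claim did not accrue until Thorne discovered the injury on November 19, 2002; the January 20, 2001 act date does not start the clock under the stated rule.
Adding the 54 months base period to November 19, 2002 gives a deadline of May 19, 2007, before any tolling.
The period was tolled for 90 days by the automatic bankruptcy stay (August 15, 2004 to November 13, 2004), pushing the deadline to August 17, 2007.
The emergency suspension of filing deadlines from May 13, 2006 to November 23, 2006 tolled the period for 194 days, extending the deadline to February 27, 2008.
The other events in the timeline have no effect on the limitation period under the stated rules.
The June 18, 2008 filing falls after the February 27, 2008 deadline; the claim is time-barred.

TIME-BARRED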